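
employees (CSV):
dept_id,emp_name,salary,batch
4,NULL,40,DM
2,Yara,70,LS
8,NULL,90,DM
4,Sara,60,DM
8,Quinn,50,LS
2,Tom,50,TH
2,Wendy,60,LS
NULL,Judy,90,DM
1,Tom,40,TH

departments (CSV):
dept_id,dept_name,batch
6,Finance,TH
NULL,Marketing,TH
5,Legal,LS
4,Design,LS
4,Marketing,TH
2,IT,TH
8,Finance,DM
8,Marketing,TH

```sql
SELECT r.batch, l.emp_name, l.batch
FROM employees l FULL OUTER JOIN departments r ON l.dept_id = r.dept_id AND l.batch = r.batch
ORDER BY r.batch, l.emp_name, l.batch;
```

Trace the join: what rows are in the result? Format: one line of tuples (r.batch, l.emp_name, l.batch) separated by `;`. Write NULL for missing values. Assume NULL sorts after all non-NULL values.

FULL OUTER JOIN keeps every row from both sides; unmatched rows get NULL for the other side's columns.
Matching on l.dept_id = r.dept_id AND l.batch = r.batch. A NULL in a compared column never satisfies the condition.
Matched pairs: 2; unmatched l rows kept: 7; unmatched r rows kept: 6.

(DM, NULL, DM); (LS, NULL, NULL); (LS, NULL, NULL); (TH, Tom, TH); (TH, NULL, NULL); (TH, NULL, NULL); (TH, NULL, NULL); (TH, NULL, NULL); (NULL, Judy, DM); (NULL, Quinn, LS); (NULL, Sara, DM); (NULL, Tom, TH); (NULL, Wendy, LS); (NULL, Yara, LS); (NULL, NULL, DM)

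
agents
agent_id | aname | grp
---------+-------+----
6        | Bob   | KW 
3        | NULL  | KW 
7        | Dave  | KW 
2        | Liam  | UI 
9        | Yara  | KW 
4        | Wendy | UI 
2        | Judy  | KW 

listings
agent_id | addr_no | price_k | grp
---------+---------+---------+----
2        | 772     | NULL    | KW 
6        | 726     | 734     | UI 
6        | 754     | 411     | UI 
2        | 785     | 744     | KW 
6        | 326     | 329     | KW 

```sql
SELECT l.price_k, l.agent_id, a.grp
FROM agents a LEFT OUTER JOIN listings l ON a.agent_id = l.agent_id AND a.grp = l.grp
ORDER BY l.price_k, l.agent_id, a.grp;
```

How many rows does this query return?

8

LEFT JOIN keeps every row from `agents`; unmatched rows get NULL for `listings`'s columns.
Matching on a.agent_id = l.agent_id AND a.grp = l.grp.
Matched pairs: 3; unmatched a rows kept: 5.
Total: 3 matched + 5 padded = 8 rows.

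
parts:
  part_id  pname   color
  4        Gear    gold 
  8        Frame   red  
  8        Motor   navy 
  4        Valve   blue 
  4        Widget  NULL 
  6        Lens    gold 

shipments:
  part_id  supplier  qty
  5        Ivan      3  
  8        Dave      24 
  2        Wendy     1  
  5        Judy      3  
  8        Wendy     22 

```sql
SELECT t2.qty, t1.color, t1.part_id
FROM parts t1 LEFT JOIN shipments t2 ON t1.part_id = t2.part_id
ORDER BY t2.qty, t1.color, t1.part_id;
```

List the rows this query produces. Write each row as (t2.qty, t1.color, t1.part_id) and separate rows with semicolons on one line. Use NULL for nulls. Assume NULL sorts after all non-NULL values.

(22, navy, 8); (22, red, 8); (24, navy, 8); (24, red, 8); (NULL, blue, 4); (NULL, gold, 4); (NULL, gold, 6); (NULL, NULL, 4)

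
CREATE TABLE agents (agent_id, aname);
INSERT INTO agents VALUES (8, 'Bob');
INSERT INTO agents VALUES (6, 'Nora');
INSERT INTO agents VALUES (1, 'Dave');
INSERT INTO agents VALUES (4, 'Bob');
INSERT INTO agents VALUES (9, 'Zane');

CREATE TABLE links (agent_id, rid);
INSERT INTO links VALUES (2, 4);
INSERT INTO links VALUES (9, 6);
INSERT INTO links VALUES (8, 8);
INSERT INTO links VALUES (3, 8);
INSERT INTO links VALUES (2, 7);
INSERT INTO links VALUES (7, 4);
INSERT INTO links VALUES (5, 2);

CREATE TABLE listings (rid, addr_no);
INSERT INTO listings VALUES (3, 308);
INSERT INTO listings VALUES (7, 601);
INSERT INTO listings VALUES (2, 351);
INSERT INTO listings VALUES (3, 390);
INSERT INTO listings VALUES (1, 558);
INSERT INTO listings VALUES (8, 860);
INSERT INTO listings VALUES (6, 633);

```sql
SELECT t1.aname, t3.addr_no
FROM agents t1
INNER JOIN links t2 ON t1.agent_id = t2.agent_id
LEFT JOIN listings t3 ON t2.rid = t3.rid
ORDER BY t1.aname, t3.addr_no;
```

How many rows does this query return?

2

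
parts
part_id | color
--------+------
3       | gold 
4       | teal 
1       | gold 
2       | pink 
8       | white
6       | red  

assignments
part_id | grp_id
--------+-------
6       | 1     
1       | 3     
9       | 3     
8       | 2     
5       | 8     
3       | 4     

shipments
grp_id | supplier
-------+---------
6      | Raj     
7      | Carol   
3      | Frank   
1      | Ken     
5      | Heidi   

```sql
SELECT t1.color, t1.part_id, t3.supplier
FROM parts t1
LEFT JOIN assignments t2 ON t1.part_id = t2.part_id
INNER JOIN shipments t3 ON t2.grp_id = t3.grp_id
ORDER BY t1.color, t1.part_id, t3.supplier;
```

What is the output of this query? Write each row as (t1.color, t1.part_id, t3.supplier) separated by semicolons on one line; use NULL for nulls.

(gold, 1, Frank); (red, 6, Ken)

Evaluate left to right. First `parts t1 LEFT JOIN assignments t2` on part_id: 6 row(s).
Then INNER JOIN `shipments t3` on grp_id: keep only rows whose t2.grp_id appears in t3.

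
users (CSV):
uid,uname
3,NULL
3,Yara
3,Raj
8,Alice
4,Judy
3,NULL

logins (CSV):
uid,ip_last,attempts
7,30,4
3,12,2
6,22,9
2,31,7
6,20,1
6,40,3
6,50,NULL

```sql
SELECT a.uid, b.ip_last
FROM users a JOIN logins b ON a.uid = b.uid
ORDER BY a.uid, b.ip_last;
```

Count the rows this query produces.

4

INNER JOIN keeps only pairs where the ON condition holds.
Matching on a.uid = b.uid.
- a[0] uid=3 → 1 match(es) in b → 1 row(s).
- a[1] uid=3 → 1 match(es) in b → 1 row(s).
- a[2] uid=3 → 1 match(es) in b → 1 row(s).
- a[3] uid=8 → no match; dropped.
- a[4] uid=4 → no match; dropped.
- a[5] uid=3 → 1 match(es) in b → 1 row(s).
Total: 4 rows.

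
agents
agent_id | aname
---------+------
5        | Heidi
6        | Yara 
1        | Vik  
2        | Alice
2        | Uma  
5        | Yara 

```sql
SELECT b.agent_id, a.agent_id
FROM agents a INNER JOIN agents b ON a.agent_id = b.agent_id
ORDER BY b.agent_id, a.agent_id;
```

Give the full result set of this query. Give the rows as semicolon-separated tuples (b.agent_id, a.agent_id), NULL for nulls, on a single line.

(1, 1); (2, 2); (2, 2); (2, 2); (2, 2); (5, 5); (5, 5); (5, 5); (5, 5); (6, 6)

INNER JOIN keeps only pairs where the ON condition holds.
Matching on a.agent_id = b.agent_id.
- a (agent_id=5) pairs with 2 row(s) of b.
- a (agent_id=6) pairs with 1 row(s) of b.
- a (agent_id=1) pairs with 1 row(s) of b.
- a (agent_id=2) pairs with 2 row(s) of b.
- a (agent_id=2) pairs with 2 row(s) of b.
- a (agent_id=5) pairs with 2 row(s) of b.
After projecting and ordering:
b.agent_id | a.agent_id
1 | 1
2 | 2
2 | 2
2 | 2
2 | 2
5 | 5
5 | 5
5 | 5
5 | 5
6 | 6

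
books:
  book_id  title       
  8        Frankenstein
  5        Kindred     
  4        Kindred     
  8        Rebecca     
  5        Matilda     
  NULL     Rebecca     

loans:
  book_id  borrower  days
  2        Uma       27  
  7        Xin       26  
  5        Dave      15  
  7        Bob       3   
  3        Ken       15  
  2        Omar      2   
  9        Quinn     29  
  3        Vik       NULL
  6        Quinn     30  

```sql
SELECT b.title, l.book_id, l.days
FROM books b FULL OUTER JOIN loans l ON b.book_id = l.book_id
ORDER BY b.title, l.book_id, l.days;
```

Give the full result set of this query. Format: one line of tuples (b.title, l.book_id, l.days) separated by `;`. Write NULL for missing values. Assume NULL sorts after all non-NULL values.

(Frankenstein, NULL, NULL); (Kindred, 5, 15); (Kindred, NULL, NULL); (Matilda, 5, 15); (Rebecca, NULL, NULL); (Rebecca, NULL, NULL); (NULL, 2, 2); (NULL, 2, 27); (NULL, 3, 15); (NULL, 3, NULL); (NULL, 6, 30); (NULL, 7, 3); (NULL, 7, 26); (NULL, 9, 29)

FULL OUTER JOIN keeps every row from both sides; unmatched rows get NULL for the other side's columns.
Matching on b.book_id = l.book_id. A NULL in a compared column never satisfies the condition.
Matched pairs: 2; unmatched b rows kept: 4; unmatched l rows kept: 8.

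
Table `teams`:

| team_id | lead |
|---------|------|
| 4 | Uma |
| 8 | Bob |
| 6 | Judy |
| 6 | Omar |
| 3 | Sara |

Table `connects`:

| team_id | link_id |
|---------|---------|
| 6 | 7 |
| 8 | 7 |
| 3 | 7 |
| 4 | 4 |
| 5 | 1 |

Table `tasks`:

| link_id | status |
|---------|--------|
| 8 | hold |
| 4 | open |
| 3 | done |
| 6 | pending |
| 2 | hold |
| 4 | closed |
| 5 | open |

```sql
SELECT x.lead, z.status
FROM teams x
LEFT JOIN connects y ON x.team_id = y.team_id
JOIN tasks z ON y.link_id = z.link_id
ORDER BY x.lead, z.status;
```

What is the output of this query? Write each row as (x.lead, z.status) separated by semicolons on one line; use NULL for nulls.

Evaluate left to right. First `teams x LEFT JOIN connects y` on team_id: 5 row(s).
Then INNER JOIN `tasks z` on link_id: keep only rows whose y.link_id appears in z.

(Uma, closed); (Uma, open)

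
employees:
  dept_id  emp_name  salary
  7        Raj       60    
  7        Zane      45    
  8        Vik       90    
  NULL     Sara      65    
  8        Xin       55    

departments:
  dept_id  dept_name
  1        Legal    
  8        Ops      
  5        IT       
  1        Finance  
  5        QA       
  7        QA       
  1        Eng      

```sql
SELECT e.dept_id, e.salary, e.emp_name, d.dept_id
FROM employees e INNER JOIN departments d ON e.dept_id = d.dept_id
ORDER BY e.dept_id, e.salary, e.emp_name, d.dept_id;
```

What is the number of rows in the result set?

4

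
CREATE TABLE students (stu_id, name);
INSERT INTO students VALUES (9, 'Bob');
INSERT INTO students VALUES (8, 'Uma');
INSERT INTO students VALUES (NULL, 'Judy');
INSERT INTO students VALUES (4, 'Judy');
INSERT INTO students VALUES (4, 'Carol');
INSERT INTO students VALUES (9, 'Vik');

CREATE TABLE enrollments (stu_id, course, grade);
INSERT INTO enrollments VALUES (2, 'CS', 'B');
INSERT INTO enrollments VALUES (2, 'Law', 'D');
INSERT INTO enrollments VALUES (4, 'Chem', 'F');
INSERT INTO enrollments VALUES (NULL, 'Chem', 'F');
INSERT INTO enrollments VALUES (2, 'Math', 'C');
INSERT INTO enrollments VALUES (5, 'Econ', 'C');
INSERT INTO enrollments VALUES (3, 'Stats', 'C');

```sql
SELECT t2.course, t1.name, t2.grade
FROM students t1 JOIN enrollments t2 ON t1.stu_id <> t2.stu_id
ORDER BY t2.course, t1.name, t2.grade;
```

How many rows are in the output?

28

INNER JOIN keeps only pairs where the ON condition holds.
Matching on t1.stu_id <> t2.stu_id. A NULL in a compared column never satisfies the condition.
- t1[0] stu_id=9 → 6 match(es) in t2 → 6 row(s).
- t1[1] stu_id=8 → 6 match(es) in t2 → 6 row(s).
- t1[2] stu_id=NULL → no match; dropped.
- t1[3] stu_id=4 → 5 match(es) in t2 → 5 row(s).
- t1[4] stu_id=4 → 5 match(es) in t2 → 5 row(s).
- t1[5] stu_id=9 → 6 match(es) in t2 → 6 row(s).
Total: 28 rows.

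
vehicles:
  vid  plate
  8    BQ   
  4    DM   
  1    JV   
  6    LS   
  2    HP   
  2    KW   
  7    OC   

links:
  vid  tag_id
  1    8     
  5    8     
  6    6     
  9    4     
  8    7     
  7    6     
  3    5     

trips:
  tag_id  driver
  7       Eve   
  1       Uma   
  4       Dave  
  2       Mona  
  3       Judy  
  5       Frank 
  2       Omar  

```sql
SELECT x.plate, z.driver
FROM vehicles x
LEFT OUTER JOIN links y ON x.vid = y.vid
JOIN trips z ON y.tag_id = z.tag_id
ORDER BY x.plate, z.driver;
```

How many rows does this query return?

1

Step 1 — x LEFT JOIN y on vid → 7 row(s).
Then INNER JOIN `trips z` on tag_id: keep only rows whose y.tag_id appears in z.
Result: 1 row(s).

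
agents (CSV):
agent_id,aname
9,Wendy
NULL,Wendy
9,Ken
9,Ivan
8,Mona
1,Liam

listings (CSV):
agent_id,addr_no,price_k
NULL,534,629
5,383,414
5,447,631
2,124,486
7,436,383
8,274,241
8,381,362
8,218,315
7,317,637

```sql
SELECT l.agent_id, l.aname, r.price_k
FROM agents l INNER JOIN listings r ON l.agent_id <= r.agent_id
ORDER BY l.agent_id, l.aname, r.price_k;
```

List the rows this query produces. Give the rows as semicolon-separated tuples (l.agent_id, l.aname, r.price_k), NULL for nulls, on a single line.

(1, Liam, 241); (1, Liam, 315); (1, Liam, 362); (1, Liam, 383); (1, Liam, 414); (1, Liam, 486); (1, Liam, 631); (1, Liam, 637); (8, Mona, 241); (8, Mona, 315); (8, Mona, 362)

INNER JOIN keeps only pairs where the ON condition holds.
Matching on l.agent_id <= r.agent_id. A NULL in a compared column never satisfies the condition.
- l (agent_id=9) has no partner → excluded.
- l (agent_id=NULL) has no partner → excluded.
- l (agent_id=9) has no partner → excluded.
- l (agent_id=9) has no partner → excluded.
- l (agent_id=8) pairs with 3 row(s) of r.
- l (agent_id=1) pairs with 8 row(s) of r.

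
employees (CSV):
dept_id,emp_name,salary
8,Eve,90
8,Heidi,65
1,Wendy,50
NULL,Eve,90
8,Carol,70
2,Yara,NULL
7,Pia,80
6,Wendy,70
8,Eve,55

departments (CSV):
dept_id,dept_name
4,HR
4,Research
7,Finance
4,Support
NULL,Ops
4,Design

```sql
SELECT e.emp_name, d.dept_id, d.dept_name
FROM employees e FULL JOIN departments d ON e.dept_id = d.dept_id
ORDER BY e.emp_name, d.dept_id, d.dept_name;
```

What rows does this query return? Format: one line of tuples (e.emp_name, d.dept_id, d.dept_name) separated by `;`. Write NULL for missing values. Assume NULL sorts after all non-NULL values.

(Carol, NULL, NULL); (Eve, NULL, NULL); (Eve, NULL, NULL); (Eve, NULL, NULL); (Heidi, NULL, NULL); (Pia, 7, Finance); (Wendy, NULL, NULL); (Wendy, NULL, NULL); (Yara, NULL, NULL); (NULL, 4, Design); (NULL, 4, HR); (NULL, 4, Research); (NULL, 4, Support); (NULL, NULL, Ops)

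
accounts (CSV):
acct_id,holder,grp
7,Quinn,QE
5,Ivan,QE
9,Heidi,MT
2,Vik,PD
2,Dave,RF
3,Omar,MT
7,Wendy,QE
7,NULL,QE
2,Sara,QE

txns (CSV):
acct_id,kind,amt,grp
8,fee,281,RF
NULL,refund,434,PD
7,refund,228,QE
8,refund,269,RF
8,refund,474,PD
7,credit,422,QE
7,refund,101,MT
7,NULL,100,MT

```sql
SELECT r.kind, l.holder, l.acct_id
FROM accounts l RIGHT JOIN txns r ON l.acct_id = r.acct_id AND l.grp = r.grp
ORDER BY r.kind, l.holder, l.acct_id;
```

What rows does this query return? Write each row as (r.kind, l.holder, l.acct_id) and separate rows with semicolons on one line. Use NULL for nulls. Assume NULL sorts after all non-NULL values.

RIGHT JOIN keeps every row from `txns`; unmatched rows get NULL for `accounts`'s columns.
Matching on l.acct_id = r.acct_id AND l.grp = r.grp. A NULL in a compared column never satisfies the condition.
- l (acct_id=7, grp=QE) pairs with 2 row(s) of r.
- l (acct_id=5, grp=QE) has no partner in r.
- l (acct_id=9, grp=MT) has no partner in r.
- l (acct_id=2, grp=PD) has no partner in r.
- l (acct_id=2, grp=RF) has no partner in r.
- l (acct_id=3, grp=MT) has no partner in r.
- l (acct_id=7, grp=QE) pairs with 2 row(s) of r.
- l (acct_id=7, grp=QE) pairs with 2 row(s) of r.
- l (acct_id=2, grp=QE) has no partner in r.
- 6 row(s) from r found no l partner → padded with NULL.

(credit, Quinn, 7); (credit, Wendy, 7); (credit, NULL, 7); (fee, NULL, NULL); (refund, Quinn, 7); (refund, Wendy, 7); (refund, NULL, 7); (refund, NULL, NULL); (refund, NULL, NULL); (refund, NULL, NULL); (refund, NULL, NULL); (NULL, NULL, NULL)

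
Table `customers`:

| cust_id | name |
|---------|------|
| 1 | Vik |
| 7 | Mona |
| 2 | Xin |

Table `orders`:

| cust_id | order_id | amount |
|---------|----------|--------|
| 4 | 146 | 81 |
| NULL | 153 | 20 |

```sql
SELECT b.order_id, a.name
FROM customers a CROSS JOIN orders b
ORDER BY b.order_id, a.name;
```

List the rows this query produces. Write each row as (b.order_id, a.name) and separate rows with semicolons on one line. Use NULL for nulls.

CROSS JOIN pairs every row of `customers` with every row of `orders`: 3 × 2 = 6 rows.

(146, Mona); (146, Vik); (146, Xin); (153, Mona); (153, Vik); (153, Xin)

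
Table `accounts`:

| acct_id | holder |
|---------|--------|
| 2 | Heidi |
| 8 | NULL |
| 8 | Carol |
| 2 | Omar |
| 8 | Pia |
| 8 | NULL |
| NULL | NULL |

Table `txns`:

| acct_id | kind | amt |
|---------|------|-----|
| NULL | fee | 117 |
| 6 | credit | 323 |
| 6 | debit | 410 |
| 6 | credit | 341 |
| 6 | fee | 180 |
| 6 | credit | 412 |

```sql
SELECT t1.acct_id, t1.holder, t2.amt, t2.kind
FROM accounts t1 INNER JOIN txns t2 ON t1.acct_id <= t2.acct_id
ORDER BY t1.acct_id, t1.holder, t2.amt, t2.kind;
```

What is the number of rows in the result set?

INNER JOIN keeps only pairs where the ON condition holds.
Matching on t1.acct_id <= t2.acct_id. A NULL in a compared column never satisfies the condition.
Matched pairs: 10.
Total: 10 rows.

10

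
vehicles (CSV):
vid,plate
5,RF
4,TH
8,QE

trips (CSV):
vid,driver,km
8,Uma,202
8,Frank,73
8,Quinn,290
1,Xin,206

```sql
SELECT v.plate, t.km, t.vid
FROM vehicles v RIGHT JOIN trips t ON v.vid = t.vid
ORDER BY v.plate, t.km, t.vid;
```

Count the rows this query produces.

RIGHT JOIN keeps every row from `trips`; unmatched rows get NULL for `vehicles`'s columns.
Matching on v.vid = t.vid.
- v (vid=5) has no partner in t.
- v (vid=4) has no partner in t.
- v (vid=8) pairs with 3 row(s) of t.
- plus 1 unmatched t row(s), each kept with NULL v columns.
Total: 3 matched + 1 padded = 4 rows.

4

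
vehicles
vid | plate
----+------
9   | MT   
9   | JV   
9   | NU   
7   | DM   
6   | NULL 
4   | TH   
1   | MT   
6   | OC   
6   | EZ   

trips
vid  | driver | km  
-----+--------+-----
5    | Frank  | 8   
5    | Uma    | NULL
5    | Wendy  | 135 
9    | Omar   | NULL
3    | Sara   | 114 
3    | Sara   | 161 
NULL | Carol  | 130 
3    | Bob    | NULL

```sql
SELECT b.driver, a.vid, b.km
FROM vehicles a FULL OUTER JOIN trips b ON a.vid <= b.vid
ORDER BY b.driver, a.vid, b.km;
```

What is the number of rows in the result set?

19

FULL OUTER JOIN keeps every row from both sides; unmatched rows get NULL for the other side's columns.
Matching on a.vid <= b.vid. A NULL in a compared column never satisfies the condition.
Matched pairs: 18; unmatched a rows kept: 0; unmatched b rows kept: 1.
Total: 18 matched + 1 padded = 19 rows.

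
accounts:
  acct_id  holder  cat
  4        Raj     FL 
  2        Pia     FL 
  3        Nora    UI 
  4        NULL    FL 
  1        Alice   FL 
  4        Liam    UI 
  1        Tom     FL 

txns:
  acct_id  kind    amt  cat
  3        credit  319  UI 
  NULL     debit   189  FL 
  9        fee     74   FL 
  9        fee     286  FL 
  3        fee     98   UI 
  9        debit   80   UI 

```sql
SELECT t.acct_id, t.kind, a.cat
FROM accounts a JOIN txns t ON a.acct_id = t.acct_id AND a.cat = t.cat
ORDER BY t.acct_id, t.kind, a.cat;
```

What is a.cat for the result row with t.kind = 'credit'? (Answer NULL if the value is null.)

INNER JOIN keeps only pairs where the ON condition holds.
Matching on a.acct_id = t.acct_id AND a.cat = t.cat. A NULL in a compared column never satisfies the condition.
Matched pairs: 2.

UI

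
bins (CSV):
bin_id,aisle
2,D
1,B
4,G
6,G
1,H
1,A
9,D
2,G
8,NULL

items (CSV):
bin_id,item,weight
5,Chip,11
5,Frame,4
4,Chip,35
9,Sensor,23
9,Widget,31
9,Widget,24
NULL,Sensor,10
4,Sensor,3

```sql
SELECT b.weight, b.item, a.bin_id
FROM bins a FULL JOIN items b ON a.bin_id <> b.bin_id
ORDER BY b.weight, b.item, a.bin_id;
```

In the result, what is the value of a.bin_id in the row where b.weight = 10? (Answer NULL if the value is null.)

NULL

FULL OUTER JOIN keeps every row from both sides; unmatched rows get NULL for the other side's columns.
Matching on a.bin_id <> b.bin_id. A NULL in a compared column never satisfies the condition.
- a[0] bin_id=2 → 7 match(es) in b → 7 row(s).
- a[1] bin_id=1 → 7 match(es) in b → 7 row(s).
- a[2] bin_id=4 → 5 match(es) in b → 5 row(s).
- a[3] bin_id=6 → 7 match(es) in b → 7 row(s).
- a[4] bin_id=1 → 7 match(es) in b → 7 row(s).
- a[5] bin_id=1 → 7 match(es) in b → 7 row(s).
- a[6] bin_id=9 → 4 match(es) in b → 4 row(s).
- a[7] bin_id=2 → 7 match(es) in b → 7 row(s).
- a[8] bin_id=8 → 7 match(es) in b → 7 row(s).
- plus 1 unmatched b row(s), each kept with NULL a columns.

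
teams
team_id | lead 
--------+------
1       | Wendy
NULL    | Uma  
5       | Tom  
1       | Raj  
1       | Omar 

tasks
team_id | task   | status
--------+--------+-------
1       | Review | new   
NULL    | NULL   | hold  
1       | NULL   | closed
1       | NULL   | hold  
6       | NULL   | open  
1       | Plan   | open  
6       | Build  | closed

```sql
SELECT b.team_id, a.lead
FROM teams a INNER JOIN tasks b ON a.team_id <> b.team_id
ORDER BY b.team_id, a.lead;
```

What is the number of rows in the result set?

12

INNER JOIN keeps only pairs where the ON condition holds.
Matching on a.team_id <> b.team_id. A NULL in a compared column never satisfies the condition.
Matched pairs: 12.
Total: 12 rows.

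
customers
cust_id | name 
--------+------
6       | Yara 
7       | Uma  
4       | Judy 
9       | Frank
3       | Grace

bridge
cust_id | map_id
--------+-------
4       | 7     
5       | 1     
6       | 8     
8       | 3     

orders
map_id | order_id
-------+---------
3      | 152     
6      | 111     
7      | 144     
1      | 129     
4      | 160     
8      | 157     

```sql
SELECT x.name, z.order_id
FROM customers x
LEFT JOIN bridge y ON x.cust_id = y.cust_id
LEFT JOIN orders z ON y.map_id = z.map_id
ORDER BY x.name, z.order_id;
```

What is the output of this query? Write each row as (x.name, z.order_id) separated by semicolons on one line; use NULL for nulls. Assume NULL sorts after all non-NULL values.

(Frank, NULL); (Grace, NULL); (Judy, 144); (Uma, NULL); (Yara, 157)

Step 1 — x LEFT JOIN y on cust_id → 5 row(s).
Then LEFT JOIN `orders z` on map_id: each of those 5 rows is kept; rows whose y.map_id has no match in z get NULL for z's columns.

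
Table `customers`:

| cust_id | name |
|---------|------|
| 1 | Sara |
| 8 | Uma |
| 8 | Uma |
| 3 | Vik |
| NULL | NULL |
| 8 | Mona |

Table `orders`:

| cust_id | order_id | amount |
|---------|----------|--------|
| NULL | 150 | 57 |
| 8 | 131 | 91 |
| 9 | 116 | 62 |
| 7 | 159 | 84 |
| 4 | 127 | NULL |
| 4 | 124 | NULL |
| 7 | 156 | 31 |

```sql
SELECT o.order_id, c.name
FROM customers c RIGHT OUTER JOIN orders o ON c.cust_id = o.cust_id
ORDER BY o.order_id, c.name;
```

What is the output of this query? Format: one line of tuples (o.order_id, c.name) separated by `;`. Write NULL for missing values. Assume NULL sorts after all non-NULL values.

RIGHT JOIN keeps every row from `orders`; unmatched rows get NULL for `customers`'s columns.
Matching on c.cust_id = o.cust_id. A NULL in a compared column never satisfies the condition.
- c[0] cust_id=1 → no match.
- c[1] cust_id=8 → 1 match(es) in o → 1 row(s).
- c[2] cust_id=8 → 1 match(es) in o → 1 row(s).
- c[3] cust_id=3 → no match.
- c[4] cust_id=NULL → no match.
- c[5] cust_id=8 → 1 match(es) in o → 1 row(s).
- plus 6 unmatched o row(s), each kept with NULL c columns.
After projecting and ordering:
o.order_id | c.name
116 | NULL
124 | NULL
127 | NULL
131 | Mona
131 | Uma
131 | Uma
150 | NULL
156 | NULL
159 | NULL

(116, NULL); (124, NULL); (127, NULL); (131, Mona); (131, Uma); (131, Uma); (150, NULL); (156, NULL); (159, NULL)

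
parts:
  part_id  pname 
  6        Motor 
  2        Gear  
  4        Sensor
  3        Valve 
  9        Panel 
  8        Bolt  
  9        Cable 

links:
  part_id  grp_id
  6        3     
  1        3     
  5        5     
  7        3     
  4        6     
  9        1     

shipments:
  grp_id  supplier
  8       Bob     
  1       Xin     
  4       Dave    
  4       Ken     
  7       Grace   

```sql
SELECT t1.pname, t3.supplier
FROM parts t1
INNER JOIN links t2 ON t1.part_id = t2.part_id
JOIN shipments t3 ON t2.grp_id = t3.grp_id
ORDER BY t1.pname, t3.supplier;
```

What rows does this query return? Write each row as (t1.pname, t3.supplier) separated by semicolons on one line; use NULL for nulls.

(Cable, Xin); (Panel, Xin)

Evaluate left to right. First `parts t1 INNER JOIN links t2` on part_id: 4 row(s).
Then INNER JOIN `shipments t3` on grp_id: keep only rows whose t2.grp_id appears in t3.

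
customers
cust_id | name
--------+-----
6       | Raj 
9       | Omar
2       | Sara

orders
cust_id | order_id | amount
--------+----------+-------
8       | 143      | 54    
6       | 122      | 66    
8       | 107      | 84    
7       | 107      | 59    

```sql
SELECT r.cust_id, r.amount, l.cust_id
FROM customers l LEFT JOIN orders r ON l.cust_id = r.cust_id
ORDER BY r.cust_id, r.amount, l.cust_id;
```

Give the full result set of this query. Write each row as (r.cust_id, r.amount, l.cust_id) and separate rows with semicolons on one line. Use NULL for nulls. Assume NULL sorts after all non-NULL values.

LEFT JOIN keeps every row from `customers`; unmatched rows get NULL for `orders`'s columns.
Matching on l.cust_id = r.cust_id.
- l (cust_id=6) pairs with 1 row(s) of r.
- l (cust_id=9) has no partner → padded with NULL.
- l (cust_id=2) has no partner → padded with NULL.
After projecting and ordering:
r.cust_id | r.amount | l.cust_id
6 | 66 | 6
NULL | NULL | 2
NULL | NULL | 9

(6, 66, 6); (NULL, NULL, 2); (NULL, NULL, 9)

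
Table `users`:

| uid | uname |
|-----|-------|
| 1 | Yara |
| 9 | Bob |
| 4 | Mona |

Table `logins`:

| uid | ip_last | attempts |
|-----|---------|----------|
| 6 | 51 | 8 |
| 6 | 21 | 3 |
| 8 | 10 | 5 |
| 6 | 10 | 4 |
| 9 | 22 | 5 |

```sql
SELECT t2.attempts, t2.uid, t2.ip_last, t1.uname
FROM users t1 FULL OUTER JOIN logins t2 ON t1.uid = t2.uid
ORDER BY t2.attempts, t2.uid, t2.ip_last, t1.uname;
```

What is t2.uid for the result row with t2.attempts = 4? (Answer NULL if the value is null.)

6

FULL OUTER JOIN keeps every row from both sides; unmatched rows get NULL for the other side's columns.
Matching on t1.uid = t2.uid.
- uid=1: no t2 row matches, row kept with t2 columns NULL.
- uid=9: 1 matching t2 row(s), so 1 row(s) emitted.
- uid=4: no t2 row matches, row kept with t2 columns NULL.
- 4 row(s) from t2 found no t1 partner → padded with NULL.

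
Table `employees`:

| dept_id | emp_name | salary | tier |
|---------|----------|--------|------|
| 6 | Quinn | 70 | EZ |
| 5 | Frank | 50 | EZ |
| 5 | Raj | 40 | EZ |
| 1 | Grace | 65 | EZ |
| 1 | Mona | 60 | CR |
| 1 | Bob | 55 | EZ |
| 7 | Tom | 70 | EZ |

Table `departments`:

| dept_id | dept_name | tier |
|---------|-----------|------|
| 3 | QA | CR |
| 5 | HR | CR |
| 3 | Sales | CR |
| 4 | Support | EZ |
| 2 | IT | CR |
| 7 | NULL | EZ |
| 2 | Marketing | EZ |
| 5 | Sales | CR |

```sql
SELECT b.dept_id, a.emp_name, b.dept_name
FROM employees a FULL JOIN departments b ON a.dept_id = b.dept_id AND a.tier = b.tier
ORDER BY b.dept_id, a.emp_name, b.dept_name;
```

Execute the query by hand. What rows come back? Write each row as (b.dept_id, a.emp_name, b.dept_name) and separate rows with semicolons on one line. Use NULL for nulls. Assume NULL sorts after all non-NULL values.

(2, NULL, IT); (2, NULL, Marketing); (3, NULL, QA); (3, NULL, Sales); (4, NULL, Support); (5, NULL, HR); (5, NULL, Sales); (7, Tom, NULL); (NULL, Bob, NULL); (NULL, Frank, NULL); (NULL, Grace, NULL); (NULL, Mona, NULL); (NULL, Quinn, NULL); (NULL, Raj, NULL)

FULL OUTER JOIN keeps every row from both sides; unmatched rows get NULL for the other side's columns.
Matching on a.dept_id = b.dept_id AND a.tier = b.tier.
Matched pairs: 1; unmatched a rows kept: 6; unmatched b rows kept: 7.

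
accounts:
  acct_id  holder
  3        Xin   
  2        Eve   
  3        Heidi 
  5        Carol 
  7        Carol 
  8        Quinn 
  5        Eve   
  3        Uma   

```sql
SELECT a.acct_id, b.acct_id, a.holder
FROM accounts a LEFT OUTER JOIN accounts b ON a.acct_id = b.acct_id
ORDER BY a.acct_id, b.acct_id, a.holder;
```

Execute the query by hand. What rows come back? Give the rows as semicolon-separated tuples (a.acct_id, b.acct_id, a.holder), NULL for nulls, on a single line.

(2, 2, Eve); (3, 3, Heidi); (3, 3, Heidi); (3, 3, Heidi); (3, 3, Uma); (3, 3, Uma); (3, 3, Uma); (3, 3, Xin); (3, 3, Xin); (3, 3, Xin); (5, 5, Carol); (5, 5, Carol); (5, 5, Eve); (5, 5, Eve); (7, 7, Carol); (8, 8, Quinn)

LEFT JOIN keeps every row from `accounts a`; unmatched rows get NULL for `accounts b`'s columns.
Matching on a.acct_id = b.acct_id.
- a[0] acct_id=3 → 3 match(es) in b → 3 row(s).
- a[1] acct_id=2 → 1 match(es) in b → 1 row(s).
- a[2] acct_id=3 → 3 match(es) in b → 3 row(s).
- a[3] acct_id=5 → 2 match(es) in b → 2 row(s).
- a[4] acct_id=7 → 1 match(es) in b → 1 row(s).
- a[5] acct_id=8 → 1 match(es) in b → 1 row(s).
- a[6] acct_id=5 → 2 match(es) in b → 2 row(s).
- a[7] acct_id=3 → 3 match(es) in b → 3 row(s).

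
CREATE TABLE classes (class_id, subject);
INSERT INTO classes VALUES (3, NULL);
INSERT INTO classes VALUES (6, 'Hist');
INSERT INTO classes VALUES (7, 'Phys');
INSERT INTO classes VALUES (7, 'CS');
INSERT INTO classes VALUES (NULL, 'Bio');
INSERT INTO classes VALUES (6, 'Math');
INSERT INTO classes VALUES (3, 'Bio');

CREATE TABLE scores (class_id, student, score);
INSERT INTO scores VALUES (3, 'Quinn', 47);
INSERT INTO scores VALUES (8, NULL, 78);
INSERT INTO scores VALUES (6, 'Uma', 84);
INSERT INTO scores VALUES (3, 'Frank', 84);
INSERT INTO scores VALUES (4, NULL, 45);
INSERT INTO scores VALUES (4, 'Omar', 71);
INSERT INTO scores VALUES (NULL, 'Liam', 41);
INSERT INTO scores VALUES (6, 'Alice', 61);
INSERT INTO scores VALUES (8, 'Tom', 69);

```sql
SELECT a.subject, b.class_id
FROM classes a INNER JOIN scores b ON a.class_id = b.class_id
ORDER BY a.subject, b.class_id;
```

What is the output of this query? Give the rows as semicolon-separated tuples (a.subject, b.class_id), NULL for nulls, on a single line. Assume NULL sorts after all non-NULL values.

(Bio, 3); (Bio, 3); (Hist, 6); (Hist, 6); (Math, 6); (Math, 6); (NULL, 3); (NULL, 3)

INNER JOIN keeps only pairs where the ON condition holds.
Matching on a.class_id = b.class_id. A NULL in a compared column never satisfies the condition.
Matched pairs: 8.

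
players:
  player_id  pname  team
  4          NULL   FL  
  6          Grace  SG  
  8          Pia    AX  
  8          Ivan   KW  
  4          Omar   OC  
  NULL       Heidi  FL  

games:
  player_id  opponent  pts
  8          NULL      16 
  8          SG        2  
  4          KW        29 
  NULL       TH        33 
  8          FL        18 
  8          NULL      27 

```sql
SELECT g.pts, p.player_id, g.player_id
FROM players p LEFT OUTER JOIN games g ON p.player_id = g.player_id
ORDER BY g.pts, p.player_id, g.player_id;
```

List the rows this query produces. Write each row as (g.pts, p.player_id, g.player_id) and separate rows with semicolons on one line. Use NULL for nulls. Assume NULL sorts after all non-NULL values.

(2, 8, 8); (2, 8, 8); (16, 8, 8); (16, 8, 8); (18, 8, 8); (18, 8, 8); (27, 8, 8); (27, 8, 8); (29, 4, 4); (29, 4, 4); (NULL, 6, NULL); (NULL, NULL, NULL)

LEFT JOIN keeps every row from `players`; unmatched rows get NULL for `games`'s columns.
Matching on p.player_id = g.player_id. A NULL in a compared column never satisfies the condition.
- p[0] player_id=4 → 1 match(es) in g → 1 row(s).
- p[1] player_id=6 → no match; kept with NULLs on the g side.
- p[2] player_id=8 → 4 match(es) in g → 4 row(s).
- p[3] player_id=8 → 4 match(es) in g → 4 row(s).
- p[4] player_id=4 → 1 match(es) in g → 1 row(s).
- p[5] player_id=NULL → no match; kept with NULLs on the g side.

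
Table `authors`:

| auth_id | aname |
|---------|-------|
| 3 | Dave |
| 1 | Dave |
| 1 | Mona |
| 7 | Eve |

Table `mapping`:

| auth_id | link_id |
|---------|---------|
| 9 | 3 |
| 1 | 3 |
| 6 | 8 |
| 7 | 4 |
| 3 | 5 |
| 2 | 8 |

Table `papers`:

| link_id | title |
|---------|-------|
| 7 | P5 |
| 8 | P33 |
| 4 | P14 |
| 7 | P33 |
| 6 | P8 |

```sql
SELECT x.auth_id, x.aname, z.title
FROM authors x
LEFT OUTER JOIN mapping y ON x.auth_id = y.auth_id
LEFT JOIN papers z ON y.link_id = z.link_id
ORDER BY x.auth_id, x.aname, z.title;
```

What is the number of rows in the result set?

Step 1 — x LEFT JOIN y on auth_id → 4 row(s).
Then LEFT JOIN `papers z` on link_id: each of those 4 rows is kept; rows whose y.link_id has no match in z get NULL for z's columns.
Result: 4 row(s).

4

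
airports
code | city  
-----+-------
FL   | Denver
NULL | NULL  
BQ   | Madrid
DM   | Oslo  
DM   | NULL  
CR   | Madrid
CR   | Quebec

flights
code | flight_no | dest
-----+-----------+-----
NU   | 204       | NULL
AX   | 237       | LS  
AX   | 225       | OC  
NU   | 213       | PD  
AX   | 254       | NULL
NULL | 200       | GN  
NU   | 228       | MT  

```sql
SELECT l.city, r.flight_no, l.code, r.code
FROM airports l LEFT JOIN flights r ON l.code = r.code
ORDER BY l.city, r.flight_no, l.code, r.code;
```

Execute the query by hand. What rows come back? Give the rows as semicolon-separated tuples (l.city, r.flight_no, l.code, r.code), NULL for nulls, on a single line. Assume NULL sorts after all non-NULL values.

(Denver, NULL, FL, NULL); (Madrid, NULL, BQ, NULL); (Madrid, NULL, CR, NULL); (Oslo, NULL, DM, NULL); (Quebec, NULL, CR, NULL); (NULL, NULL, DM, NULL); (NULL, NULL, NULL, NULL)

LEFT JOIN keeps every row from `airports`; unmatched rows get NULL for `flights`'s columns.
Matching on l.code = r.code. A NULL in a compared column never satisfies the condition.
Matched pairs: 0; unmatched l rows kept: 7.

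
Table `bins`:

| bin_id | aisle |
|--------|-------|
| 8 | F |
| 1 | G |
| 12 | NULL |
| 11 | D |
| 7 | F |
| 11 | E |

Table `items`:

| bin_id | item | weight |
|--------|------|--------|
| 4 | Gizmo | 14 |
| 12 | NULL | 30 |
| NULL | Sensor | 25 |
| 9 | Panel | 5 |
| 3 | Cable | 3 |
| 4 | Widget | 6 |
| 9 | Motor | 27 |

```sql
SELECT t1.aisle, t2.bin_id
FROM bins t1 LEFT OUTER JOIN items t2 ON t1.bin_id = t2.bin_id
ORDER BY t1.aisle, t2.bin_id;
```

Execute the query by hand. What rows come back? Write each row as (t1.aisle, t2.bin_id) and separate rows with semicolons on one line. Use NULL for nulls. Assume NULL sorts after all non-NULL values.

LEFT JOIN keeps every row from `bins`; unmatched rows get NULL for `items`'s columns.
Matching on t1.bin_id = t2.bin_id. A NULL in a compared column never satisfies the condition.
Matched pairs: 1; unmatched t1 rows kept: 5.

(D, NULL); (E, NULL); (F, NULL); (F, NULL); (G, NULL); (NULL, 12)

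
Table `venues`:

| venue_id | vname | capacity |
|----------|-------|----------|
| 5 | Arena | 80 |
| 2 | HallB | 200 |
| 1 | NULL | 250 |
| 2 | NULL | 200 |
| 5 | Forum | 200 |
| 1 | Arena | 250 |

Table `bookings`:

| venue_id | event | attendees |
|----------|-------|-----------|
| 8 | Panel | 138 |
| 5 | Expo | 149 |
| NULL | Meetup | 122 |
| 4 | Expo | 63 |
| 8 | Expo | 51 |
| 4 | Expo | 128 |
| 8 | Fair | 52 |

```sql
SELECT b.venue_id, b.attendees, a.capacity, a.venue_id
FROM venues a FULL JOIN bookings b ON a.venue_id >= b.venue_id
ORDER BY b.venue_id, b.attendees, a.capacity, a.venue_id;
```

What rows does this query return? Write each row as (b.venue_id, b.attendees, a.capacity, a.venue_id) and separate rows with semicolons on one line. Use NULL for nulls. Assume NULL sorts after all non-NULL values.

FULL OUTER JOIN keeps every row from both sides; unmatched rows get NULL for the other side's columns.
Matching on a.venue_id >= b.venue_id. A NULL in a compared column never satisfies the condition.
- a (venue_id=5) pairs with 3 row(s) of b.
- a (venue_id=2) has no partner → padded with NULL.
- a (venue_id=1) has no partner → padded with NULL.
- a (venue_id=2) has no partner → padded with NULL.
- a (venue_id=5) pairs with 3 row(s) of b.
- a (venue_id=1) has no partner → padded with NULL.
- plus 4 unmatched b row(s), each kept with NULL a columns.

(4, 63, 80, 5); (4, 63, 200, 5); (4, 128, 80, 5); (4, 128, 200, 5); (5, 149, 80, 5); (5, 149, 200, 5); (8, 51, NULL, NULL); (8, 52, NULL, NULL); (8, 138, NULL, NULL); (NULL, 122, NULL, NULL); (NULL, NULL, 200, 2); (NULL, NULL, 200, 2); (NULL, NULL, 250, 1); (NULL, NULL, 250, 1)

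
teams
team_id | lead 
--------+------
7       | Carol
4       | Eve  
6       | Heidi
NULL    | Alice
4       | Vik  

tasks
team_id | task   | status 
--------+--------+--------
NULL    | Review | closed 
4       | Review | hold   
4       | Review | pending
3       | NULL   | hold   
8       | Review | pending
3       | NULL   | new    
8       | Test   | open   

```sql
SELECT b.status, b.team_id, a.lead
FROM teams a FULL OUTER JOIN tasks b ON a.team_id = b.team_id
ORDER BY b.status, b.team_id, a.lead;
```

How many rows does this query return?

FULL OUTER JOIN keeps every row from both sides; unmatched rows get NULL for the other side's columns.
Matching on a.team_id = b.team_id. A NULL in a compared column never satisfies the condition.
Matched pairs: 4; unmatched a rows kept: 3; unmatched b rows kept: 5.
Total: 4 matched + 8 padded = 12 rows.

12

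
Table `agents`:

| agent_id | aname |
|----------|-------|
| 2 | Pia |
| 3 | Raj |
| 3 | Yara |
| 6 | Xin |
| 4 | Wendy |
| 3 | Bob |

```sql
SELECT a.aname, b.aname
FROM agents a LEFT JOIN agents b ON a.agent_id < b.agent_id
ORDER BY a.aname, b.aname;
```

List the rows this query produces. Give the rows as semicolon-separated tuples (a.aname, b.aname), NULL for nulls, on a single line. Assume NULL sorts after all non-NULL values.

(Bob, Wendy); (Bob, Xin); (Pia, Bob); (Pia, Raj); (Pia, Wendy); (Pia, Xin); (Pia, Yara); (Raj, Wendy); (Raj, Xin); (Wendy, Xin); (Xin, NULL); (Yara, Wendy); (Yara, Xin)

LEFT JOIN keeps every row from `agents a`; unmatched rows get NULL for `agents b`'s columns.
Matching on a.agent_id < b.agent_id.
Matched pairs: 12; unmatched a rows kept: 1.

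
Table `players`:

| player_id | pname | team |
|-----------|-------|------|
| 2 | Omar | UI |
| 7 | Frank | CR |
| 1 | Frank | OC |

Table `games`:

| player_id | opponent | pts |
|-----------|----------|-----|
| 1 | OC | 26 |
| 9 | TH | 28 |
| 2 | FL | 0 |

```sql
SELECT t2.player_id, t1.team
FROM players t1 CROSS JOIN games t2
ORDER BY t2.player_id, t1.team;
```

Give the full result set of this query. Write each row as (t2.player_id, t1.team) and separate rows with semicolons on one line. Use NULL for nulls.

CROSS JOIN pairs every row of `players` with every row of `games`: 3 × 3 = 9 rows.
After projecting and ordering:
t2.player_id | t1.team
1 | CR
1 | OC
1 | UI
2 | CR
2 | OC
2 | UI
9 | CR
9 | OC
9 | UI

(1, CR); (1, OC); (1, UI); (2, CR); (2, OC); (2, UI); (9, CR); (9, OC); (9, UI)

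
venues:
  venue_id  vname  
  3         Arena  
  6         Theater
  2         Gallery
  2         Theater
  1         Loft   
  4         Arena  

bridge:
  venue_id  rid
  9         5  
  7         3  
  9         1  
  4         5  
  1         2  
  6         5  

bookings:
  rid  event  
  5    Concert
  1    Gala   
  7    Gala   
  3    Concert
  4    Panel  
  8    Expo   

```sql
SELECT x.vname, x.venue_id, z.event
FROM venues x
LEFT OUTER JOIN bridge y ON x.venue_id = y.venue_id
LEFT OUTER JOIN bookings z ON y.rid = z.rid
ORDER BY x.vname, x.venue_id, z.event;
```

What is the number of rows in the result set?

Joins associate left-to-right: venues LEFT JOIN bridge on venue_id gives 6 intermediate row(s).
Then LEFT JOIN `bookings z` on rid: each of those 6 rows is kept; rows whose y.rid has no match in z get NULL for z's columns.
Result: 6 row(s).

6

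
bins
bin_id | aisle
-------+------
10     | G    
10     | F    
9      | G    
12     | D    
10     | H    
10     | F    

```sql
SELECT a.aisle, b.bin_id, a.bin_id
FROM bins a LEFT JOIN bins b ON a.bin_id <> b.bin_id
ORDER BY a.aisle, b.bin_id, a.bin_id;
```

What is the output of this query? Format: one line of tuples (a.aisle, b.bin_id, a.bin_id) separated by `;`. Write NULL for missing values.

LEFT JOIN keeps every row from `bins a`; unmatched rows get NULL for `bins b`'s columns.
Matching on a.bin_id <> b.bin_id.
- a[0] bin_id=10 → 2 match(es) in b → 2 row(s).
- a[1] bin_id=10 → 2 match(es) in b → 2 row(s).
- a[2] bin_id=9 → 5 match(es) in b → 5 row(s).
- a[3] bin_id=12 → 5 match(es) in b → 5 row(s).
- a[4] bin_id=10 → 2 match(es) in b → 2 row(s).
- a[5] bin_id=10 → 2 match(es) in b → 2 row(s).

(D, 9, 12); (D, 10, 12); (D, 10, 12); (D, 10, 12); (D, 10, 12); (F, 9, 10); (F, 9, 10); (F, 12, 10); (F, 12, 10); (G, 9, 10); (G, 10, 9); (G, 10, 9); (G, 10, 9); (G, 10, 9); (G, 12, 9); (G, 12, 10); (H, 9, 10); (H, 12, 10)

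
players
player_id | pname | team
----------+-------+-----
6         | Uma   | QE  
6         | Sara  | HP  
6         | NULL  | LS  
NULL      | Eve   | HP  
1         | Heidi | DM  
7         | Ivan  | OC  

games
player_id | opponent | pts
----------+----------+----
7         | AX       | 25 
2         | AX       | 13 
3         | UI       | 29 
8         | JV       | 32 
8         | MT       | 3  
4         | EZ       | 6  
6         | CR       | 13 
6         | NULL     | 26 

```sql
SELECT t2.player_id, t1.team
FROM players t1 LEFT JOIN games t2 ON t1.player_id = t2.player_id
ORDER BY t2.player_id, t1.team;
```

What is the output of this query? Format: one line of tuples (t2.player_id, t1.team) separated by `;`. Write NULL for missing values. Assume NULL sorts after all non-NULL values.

LEFT JOIN keeps every row from `players`; unmatched rows get NULL for `games`'s columns.
Matching on t1.player_id = t2.player_id. A NULL in a compared column never satisfies the condition.
- t1 row (player_id=6): matches 2 t2 row(s) → 2 output row(s).
- t1 row (player_id=6): matches 2 t2 row(s) → 2 output row(s).
- t1 row (player_id=6): matches 2 t2 row(s) → 2 output row(s).
- t1 row (player_id=NULL): no match → kept, t2 columns NULL.
- t1 row (player_id=1): no match → kept, t2 columns NULL.
- t1 row (player_id=7): matches 1 t2 row(s) → 1 output row(s).
After projecting and ordering:
t2.player_id | t1.team
6 | HP
6 | HP
6 | LS
6 | LS
6 | QE
6 | QE
7 | OC
NULL | DM
NULL | HP

(6, HP); (6, HP); (6, LS); (6, LS); (6, QE); (6, QE); (7, OC); (NULL, DM); (NULL, HP)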